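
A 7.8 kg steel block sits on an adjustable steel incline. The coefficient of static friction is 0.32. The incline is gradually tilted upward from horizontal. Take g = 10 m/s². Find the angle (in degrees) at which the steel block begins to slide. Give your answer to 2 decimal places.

At the threshold of sliding, static friction is at its maximum μ_s N and exactly balances the weight component along the incline: mg sin θ = μ_s mg cos θ.
Hence tan θ = μ_s = 0.32, so θ = arctan(0.32) = 17.7447°.

17.74°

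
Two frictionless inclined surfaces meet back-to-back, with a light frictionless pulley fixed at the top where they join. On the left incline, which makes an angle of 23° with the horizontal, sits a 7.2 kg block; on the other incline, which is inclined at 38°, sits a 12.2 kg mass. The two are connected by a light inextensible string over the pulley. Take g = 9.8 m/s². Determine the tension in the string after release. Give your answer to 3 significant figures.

44.7 N

Resolve each weight along its own incline: the 7.2 kg mass has component 7.2 × 9.8 × sin 23° = 27.570 N down its slope, and the 12.2 kg mass has 12.2 × 9.8 × sin 38° = 73.608 N down its slope.
The 12.2 kg side's 73.608 N exceeds the other side's 27.570 N, so that mass slides down and the 7.2 kg mass slides up. Taking that direction as positive, Newton's second law for the whole system gives 73.608 − 27.570 = (7.2 + 12.2) a, so a = 46.038 / 19.4 = 2.3731 m/s².
For the 7.2 kg mass (up-slope positive): T − 27.570 = 7.2 × 2.3731, so T = 44.656 N.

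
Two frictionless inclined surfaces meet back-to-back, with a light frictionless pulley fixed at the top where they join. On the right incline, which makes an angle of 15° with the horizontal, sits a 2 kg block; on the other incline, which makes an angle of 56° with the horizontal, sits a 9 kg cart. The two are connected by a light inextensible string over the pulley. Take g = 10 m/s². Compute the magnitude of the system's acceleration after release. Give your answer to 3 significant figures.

Resolve each weight along its own incline: the 2 kg mass has component 2 × 10 × sin 15° = 5.176 N down its slope, and the 9 kg mass has 9 × 10 × sin 56° = 74.613 N down its slope.
The 9 kg side's 74.613 N exceeds the other side's 5.176 N, so that mass slides down and the 2 kg mass slides up. Taking that direction as positive, Newton's second law for the whole system gives 74.613 − 5.176 = (2 + 9) a, so a = 69.437 / 11 = 6.3125 m/s².

6.31 m/s²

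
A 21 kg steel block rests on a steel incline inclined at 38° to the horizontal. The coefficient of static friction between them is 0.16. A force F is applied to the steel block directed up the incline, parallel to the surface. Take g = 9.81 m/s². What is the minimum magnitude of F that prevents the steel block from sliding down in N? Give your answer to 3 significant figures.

The normal force is N = mg cos 38° = 162.338 N. With F at its minimum the steel block is on the verge of sliding down, so static friction is at its maximum μ_s N = 0.16 × 162.338 = 25.974 N and acts up the slope.
Equilibrium along the incline: F + μ_s N = mg sin 38°, so F = 126.832 − 25.974 = 100.858 N.

101 N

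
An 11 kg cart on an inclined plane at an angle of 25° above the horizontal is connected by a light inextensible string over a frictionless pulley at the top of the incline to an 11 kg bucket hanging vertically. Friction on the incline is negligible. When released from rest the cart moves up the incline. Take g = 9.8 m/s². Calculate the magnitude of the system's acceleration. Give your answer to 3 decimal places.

2.829 m/s²

For the cart on the incline: the weight component along the slope is m₁g sin 25° = 11 × 9.8 × 0.4226 = 45.556 N and the normal force is N = m₁g cos 25° = 97.700 N.
Newton's second law for the cart (up-slope positive): T − 45.556 = 11 a. For the hanging bucket (downward positive): 11 × 9.8 − T = 11 a.
Adding the two equations eliminates T: 62.244 = 22 a, so a = 2.8293 m/s².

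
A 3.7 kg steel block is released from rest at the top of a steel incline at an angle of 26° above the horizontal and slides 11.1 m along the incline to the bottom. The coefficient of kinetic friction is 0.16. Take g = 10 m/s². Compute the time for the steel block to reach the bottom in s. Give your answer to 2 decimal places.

2.75 s

The weight component along the incline is mg sin 26° = 16.220 N and the normal force is N = mg cos 26° = 33.255 N.
Friction up the slope is f = μN = 0.16 × 33.255 = 5.321 N, so the net downslope force is 16.220 − 5.321 = 10.899 N and a = 10.899 / 3.7 = 2.9457 m/s².
Starting from rest, L = ½at², so t = √(2L/a) = √(2 × 11.1 / 2.9457) = 2.7453 s.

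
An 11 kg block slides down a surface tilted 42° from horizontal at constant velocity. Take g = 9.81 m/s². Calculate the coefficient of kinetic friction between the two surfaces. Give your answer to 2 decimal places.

At constant velocity the net force along the incline is zero: mg sin 42° = μ mg cos 42°.
So μ = tan 42° = 0.6691 / 0.7431 = 0.9004.

0.90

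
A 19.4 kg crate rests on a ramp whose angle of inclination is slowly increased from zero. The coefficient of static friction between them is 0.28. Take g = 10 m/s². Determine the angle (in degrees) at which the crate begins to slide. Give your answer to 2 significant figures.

At the threshold of sliding, static friction is at its maximum μ_s N and exactly balances the weight component along the incline: mg sin θ = μ_s mg cos θ.
Hence tan θ = μ_s = 0.28, so θ = arctan(0.28) = 15.6422°.

16°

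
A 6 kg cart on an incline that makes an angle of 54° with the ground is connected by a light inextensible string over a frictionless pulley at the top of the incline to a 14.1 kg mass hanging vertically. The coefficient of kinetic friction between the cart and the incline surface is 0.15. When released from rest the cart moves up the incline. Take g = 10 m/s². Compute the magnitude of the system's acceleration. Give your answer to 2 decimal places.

For the cart on the incline: the weight component along the slope is m₁g sin 54° = 6 × 10 × 0.8090 = 48.540 N and the normal force is N = m₁g cos 54° = 35.267 N.
Kinetic friction opposes the cart's motion up the incline: f = μN = 0.15 × 35.267 = 5.290 N acting down the slope.
Newton's second law for the cart (up-slope positive): T − 48.540 − 5.290 = 6 a. For the hanging mass (downward positive): 14.1 × 10 − T = 14.1 a.
Adding the two equations eliminates T: 87.170 = 20.1 a, so a = 4.3368 m/s².

4.34 m/s²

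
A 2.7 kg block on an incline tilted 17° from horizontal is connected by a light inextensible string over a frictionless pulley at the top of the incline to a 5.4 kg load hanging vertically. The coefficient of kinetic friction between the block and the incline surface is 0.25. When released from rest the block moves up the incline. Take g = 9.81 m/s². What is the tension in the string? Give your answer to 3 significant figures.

For the block on the incline: the weight component along the slope is m₁g sin 17° = 2.7 × 9.81 × 0.2924 = 7.745 N and the normal force is N = m₁g cos 17° = 25.330 N.
Kinetic friction opposes the block's motion up the incline: f = μN = 0.25 × 25.330 = 6.332 N acting down the slope.
Newton's second law for the block (up-slope positive): T − 7.745 − 6.332 = 2.7 a. For the hanging load (downward positive): 5.4 × 9.81 − T = 5.4 a.
Adding the two equations eliminates T: 38.897 = 8.1 a, so a = 4.8021 m/s².
Then from the hanging load's equation, T = 5.4 × (9.81 − 4.8021) = 27.043 N.

27.0 N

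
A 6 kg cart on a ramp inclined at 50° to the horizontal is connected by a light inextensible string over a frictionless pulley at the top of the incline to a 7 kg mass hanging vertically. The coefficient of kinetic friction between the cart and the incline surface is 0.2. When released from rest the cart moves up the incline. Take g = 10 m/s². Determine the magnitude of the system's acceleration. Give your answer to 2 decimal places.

1.26 m/s²

For the cart on the incline: the weight component along the slope is m₁g sin 50° = 6 × 10 × 0.7660 = 45.960 N and the normal force is N = m₁g cos 50° = 38.567 N.
Kinetic friction opposes the cart's motion up the incline: f = μN = 0.2 × 38.567 = 7.713 N acting down the slope.
Newton's second law for the cart (up-slope positive): T − 45.960 − 7.713 = 6 a. For the hanging mass (downward positive): 7 × 10 − T = 7 a.
Adding the two equations eliminates T: 16.327 = 13 a, so a = 1.2559 m/s².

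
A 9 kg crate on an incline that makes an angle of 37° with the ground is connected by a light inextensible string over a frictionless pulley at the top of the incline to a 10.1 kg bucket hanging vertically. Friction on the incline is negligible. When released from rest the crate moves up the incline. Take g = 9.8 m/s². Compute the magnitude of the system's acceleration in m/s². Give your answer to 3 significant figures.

2.40 m/s²

For the crate on the incline: the weight component along the slope is m₁g sin 37° = 9 × 9.8 × 0.6018 = 53.079 N and the normal force is N = m₁g cos 37° = 70.440 N.
Newton's second law for the crate (up-slope positive): T − 53.079 = 9 a. For the hanging bucket (downward positive): 10.1 × 9.8 − T = 10.1 a.
Adding the two equations eliminates T: 45.901 = 19.1 a, so a = 2.4032 m/s².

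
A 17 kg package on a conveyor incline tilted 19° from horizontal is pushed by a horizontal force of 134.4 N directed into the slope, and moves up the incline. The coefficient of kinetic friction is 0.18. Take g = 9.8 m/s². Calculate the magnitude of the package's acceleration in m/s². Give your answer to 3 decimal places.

2.153 m/s²

The horizontal push has components F cos 19° = 134.4 × 0.9455 = 127.075 N up the incline and F sin 19° = 134.4 × 0.3256 = 43.761 N pressing into the surface.
The normal force is therefore N = mg cos 19° + F sin 19° = 157.520 + 43.761 = 201.281 N, and kinetic friction down the slope is μN = 0.18 × 201.281 = 36.231 N.
Along the incline: F cos 19° − mg sin 19° − μN = ma, so 127.075 − 54.245 − 36.231 = 17 a, giving a = 2.1529 m/s².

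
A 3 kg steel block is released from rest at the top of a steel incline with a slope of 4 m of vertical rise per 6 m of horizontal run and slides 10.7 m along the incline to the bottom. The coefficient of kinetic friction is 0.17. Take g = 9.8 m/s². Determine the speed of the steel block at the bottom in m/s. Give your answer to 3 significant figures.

The weight component along the incline is mg sin 33.69° = 16.308 N and the normal force is N = mg cos 33.69° = 24.462 N.
Friction up the slope is f = μN = 0.17 × 24.462 = 4.159 N, so the net downslope force is 16.308 − 4.159 = 12.149 N and a = 12.149 / 3 = 4.0497 m/s².
Starting from rest over a distance of 10.7 m, v² = 2aL = 2 × 4.0497 × 10.7 = 86.6636, so v = 9.3093 m/s.

9.31 m/s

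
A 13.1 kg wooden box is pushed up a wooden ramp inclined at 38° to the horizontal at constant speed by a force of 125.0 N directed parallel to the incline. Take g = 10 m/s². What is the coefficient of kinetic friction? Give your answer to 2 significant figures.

At constant speed ΣF = 0 along the incline. The applied 125.0 N acts up the slope; the weight component mg sin 38° = 80.652 N and kinetic friction μN both act down the slope.
So 125.0 = 80.652 + μ × 103.229, giving μ = (125.0 − 80.652) / 103.229 = 0.4296.

0.43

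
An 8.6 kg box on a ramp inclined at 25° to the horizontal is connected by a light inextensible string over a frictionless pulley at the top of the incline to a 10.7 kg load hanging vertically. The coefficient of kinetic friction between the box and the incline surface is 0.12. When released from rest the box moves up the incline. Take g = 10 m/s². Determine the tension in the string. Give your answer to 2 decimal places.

For the box on the incline: the weight component along the slope is m₁g sin 25° = 8.6 × 10 × 0.4226 = 36.344 N and the normal force is N = m₁g cos 25° = 77.942 N.
Kinetic friction opposes the box's motion up the incline: f = μN = 0.12 × 77.942 = 9.353 N acting down the slope.
Newton's second law for the box (up-slope positive): T − 36.344 − 9.353 = 8.6 a. For the hanging load (downward positive): 10.7 × 10 − T = 10.7 a.
Adding the two equations eliminates T: 61.303 = 19.3 a, so a = 3.1763 m/s².
Then from the hanging load's equation, T = 10.7 × (10 − 3.1763) = 73.014 N.

73.01 N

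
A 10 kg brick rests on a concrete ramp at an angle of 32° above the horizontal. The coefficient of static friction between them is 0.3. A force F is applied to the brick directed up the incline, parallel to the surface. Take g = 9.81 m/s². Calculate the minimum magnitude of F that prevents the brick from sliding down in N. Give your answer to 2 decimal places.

The normal force is N = mg cos 32° = 83.194 N. With F at its minimum the brick is on the verge of sliding down, so static friction is at its maximum μ_s N = 0.3 × 83.194 = 24.958 N and acts up the slope.
Equilibrium along the incline: F + μ_s N = mg sin 32°, so F = 51.985 − 24.958 = 27.027 N.

27.03 N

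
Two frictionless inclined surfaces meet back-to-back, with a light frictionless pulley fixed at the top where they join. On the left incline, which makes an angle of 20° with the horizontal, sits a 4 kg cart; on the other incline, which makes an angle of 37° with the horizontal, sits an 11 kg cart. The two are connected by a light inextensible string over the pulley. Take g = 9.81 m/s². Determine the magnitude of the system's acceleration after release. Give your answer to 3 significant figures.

3.43 m/s²

Resolve each weight along its own incline: the 4 kg mass has component 4 × 9.81 × sin 20° = 13.421 N down its slope, and the 11 kg mass has 11 × 9.81 × sin 37° = 64.942 N down its slope.
The 11 kg side's 64.942 N exceeds the other side's 13.421 N, so that mass slides down and the 4 kg mass slides up. Taking that direction as positive, Newton's second law for the whole system gives 64.942 − 13.421 = (4 + 11) a, so a = 51.521 / 15 = 3.4347 m/s².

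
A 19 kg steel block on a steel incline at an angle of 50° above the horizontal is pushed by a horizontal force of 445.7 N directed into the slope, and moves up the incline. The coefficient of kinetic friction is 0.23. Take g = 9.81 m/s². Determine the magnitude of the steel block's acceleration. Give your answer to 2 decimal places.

The horizontal push has components F cos 50° = 445.7 × 0.6428 = 286.496 N up the incline and F sin 50° = 445.7 × 0.7660 = 341.406 N pressing into the surface.
The normal force is therefore N = mg cos 50° + F sin 50° = 119.811 + 341.406 = 461.217 N, and kinetic friction down the slope is μN = 0.23 × 461.217 = 106.080 N.
Along the incline: F cos 50° − mg sin 50° − μN = ma, so 286.496 − 142.775 − 106.080 = 19 a, giving a = 1.9811 m/s².

1.98 m/s²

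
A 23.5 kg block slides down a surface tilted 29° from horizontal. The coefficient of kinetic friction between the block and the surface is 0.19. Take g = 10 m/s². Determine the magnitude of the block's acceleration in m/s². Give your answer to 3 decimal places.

3.186 m/s²

Resolving the weight along the incline: the component pulling the block down the slope is mg sin 29° = 23.5 × 10 × 0.4848 = 113.928 N, and the normal force is N = mg cos 29° = 23.5 × 10 × 0.8746 = 205.531 N.
Kinetic friction acts up the slope with magnitude f = μN = 0.19 × 205.531 = 39.051 N.
Net force along the incline is 113.928 − 39.051 = 74.877 N, so a = 74.877 / 23.5 = 3.1863 m/s².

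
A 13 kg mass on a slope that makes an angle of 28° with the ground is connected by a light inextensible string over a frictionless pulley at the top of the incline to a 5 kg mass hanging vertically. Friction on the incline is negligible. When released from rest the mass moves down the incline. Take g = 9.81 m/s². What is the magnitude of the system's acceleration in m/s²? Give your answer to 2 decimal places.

0.60 m/s²

For the mass on the incline: the weight component along the slope is m₁g sin 28° = 13 × 9.81 × 0.4695 = 59.875 N and the normal force is N = m₁g cos 28° = 112.602 N.
Newton's second law for the mass (down-slope positive): 59.875 − T = 13 a. For the hanging mass (upward positive): T − 5 × 9.81 = 5 a.
Adding the two equations eliminates T: 10.825 = 18 a, so a = 0.6014 m/s².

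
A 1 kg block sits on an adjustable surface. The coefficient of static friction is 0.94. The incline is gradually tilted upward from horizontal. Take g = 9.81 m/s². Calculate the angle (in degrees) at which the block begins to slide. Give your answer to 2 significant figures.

At the threshold of sliding, static friction is at its maximum μ_s N and exactly balances the weight component along the incline: mg sin θ = μ_s mg cos θ.
Hence tan θ = μ_s = 0.94, so θ = arctan(0.94) = 43.2285°.

43°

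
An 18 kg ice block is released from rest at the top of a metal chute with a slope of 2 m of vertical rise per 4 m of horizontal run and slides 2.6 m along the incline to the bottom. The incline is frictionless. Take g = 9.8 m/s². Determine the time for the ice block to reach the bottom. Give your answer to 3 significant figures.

The weight component along the incline is mg sin 26.57° = 78.888 N and the normal force is N = mg cos 26.57° = 157.777 N.
With no friction, a = g sin 26.57° = 4.3827 m/s².
Starting from rest, L = ½at², so t = √(2L/a) = √(2 × 2.6 / 4.3827) = 1.0893 s.

1.09 s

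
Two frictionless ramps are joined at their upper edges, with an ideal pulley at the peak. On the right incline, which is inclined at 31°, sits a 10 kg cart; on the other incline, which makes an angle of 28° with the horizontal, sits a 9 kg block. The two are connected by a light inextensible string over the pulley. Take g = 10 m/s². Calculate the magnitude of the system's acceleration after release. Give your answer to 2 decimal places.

0.49 m/s²

Resolve each weight along its own incline: the 10 kg mass has component 10 × 10 × sin 31° = 51.504 N down its slope, and the 9 kg mass has 9 × 10 × sin 28° = 42.252 N down its slope.
The 10 kg side's 51.504 N exceeds the other side's 42.252 N, so that mass slides down and the 9 kg mass slides up. Taking that direction as positive, Newton's second law for the whole system gives 51.504 − 42.252 = (10 + 9) a, so a = 9.252 / 19 = 0.4869 m/s².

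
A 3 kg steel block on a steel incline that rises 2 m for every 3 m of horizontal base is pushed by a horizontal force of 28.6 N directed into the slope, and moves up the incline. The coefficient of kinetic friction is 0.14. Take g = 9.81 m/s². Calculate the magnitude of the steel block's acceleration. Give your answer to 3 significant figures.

0.608 m/s²

The horizontal push has components F cos 33.69° = 28.6 × 0.8321 = 23.798 N up the incline and F sin 33.69° = 28.6 × 0.5547 = 15.864 N pressing into the surface.
The normal force is therefore N = mg cos 33.69° + F sin 33.69° = 24.489 + 15.864 = 40.353 N, and kinetic friction down the slope is μN = 0.14 × 40.353 = 5.649 N.
Along the incline: F cos 33.69° − mg sin 33.69° − μN = ma, so 23.798 − 16.325 − 5.649 = 3 a, giving a = 0.6080 m/s².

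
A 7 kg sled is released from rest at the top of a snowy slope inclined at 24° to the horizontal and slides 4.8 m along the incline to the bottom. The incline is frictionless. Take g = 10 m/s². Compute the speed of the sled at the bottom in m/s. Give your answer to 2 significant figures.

The weight component along the incline is mg sin 24° = 28.472 N and the normal force is N = mg cos 24° = 63.948 N.
With no friction, a = g sin 24° = 4.0674 m/s².
Starting from rest over a distance of 4.8 m, v² = 2aL = 2 × 4.0674 × 4.8 = 39.0470, so v = 6.2488 m/s.

6.2 m/s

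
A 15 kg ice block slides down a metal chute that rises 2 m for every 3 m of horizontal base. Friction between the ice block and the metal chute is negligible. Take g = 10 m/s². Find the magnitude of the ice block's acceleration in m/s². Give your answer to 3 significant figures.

Resolving the weight along the incline: the component pulling the ice block down the slope is mg sin 33.69° = 15 × 10 × 0.5547 = 83.205 N, and the normal force is N = mg cos 33.69° = 15 × 10 × 0.8321 = 124.815 N.
With no friction the net force along the incline is 83.205 N, so a = g sin 33.69° = 83.205 / 15 = 5.5470 m/s².

5.55 m/s²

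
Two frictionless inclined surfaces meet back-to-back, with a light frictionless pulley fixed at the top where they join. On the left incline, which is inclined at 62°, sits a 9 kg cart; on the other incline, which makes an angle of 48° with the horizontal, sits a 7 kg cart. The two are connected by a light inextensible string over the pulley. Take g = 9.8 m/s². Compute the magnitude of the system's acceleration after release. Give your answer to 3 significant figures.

Resolve each weight along its own incline: the 9 kg mass has component 9 × 9.8 × sin 62° = 77.876 N down its slope, and the 7 kg mass has 7 × 9.8 × sin 48° = 50.980 N down its slope.
The 9 kg side's 77.876 N exceeds the other side's 50.980 N, so that mass slides down and the 7 kg mass slides up. Taking that direction as positive, Newton's second law for the whole system gives 77.876 − 50.980 = (9 + 7) a, so a = 26.896 / 16 = 1.6810 m/s².

1.68 m/s²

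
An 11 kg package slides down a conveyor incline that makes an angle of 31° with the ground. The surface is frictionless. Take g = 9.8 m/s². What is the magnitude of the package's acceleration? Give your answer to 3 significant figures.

Resolving the weight along the incline: the component pulling the package down the slope is mg sin 31° = 11 × 9.8 × 0.5150 = 55.517 N, and the normal force is N = mg cos 31° = 11 × 9.8 × 0.8572 = 92.406 N.
With no friction the net force along the incline is 55.517 N, so a = g sin 31° = 55.517 / 11 = 5.0470 m/s².

5.05 m/s²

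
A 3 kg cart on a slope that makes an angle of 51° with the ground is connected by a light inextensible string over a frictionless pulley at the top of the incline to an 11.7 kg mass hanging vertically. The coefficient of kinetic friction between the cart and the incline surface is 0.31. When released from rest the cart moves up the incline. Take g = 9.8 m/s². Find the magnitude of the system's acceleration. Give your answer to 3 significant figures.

5.86 m/s²

For the cart on the incline: the weight component along the slope is m₁g sin 51° = 3 × 9.8 × 0.7771 = 22.847 N and the normal force is N = m₁g cos 51° = 18.502 N.
Kinetic friction opposes the cart's motion up the incline: f = μN = 0.31 × 18.502 = 5.736 N acting down the slope.
Newton's second law for the cart (up-slope positive): T − 22.847 − 5.736 = 3 a. For the hanging mass (downward positive): 11.7 × 9.8 − T = 11.7 a.
Adding the two equations eliminates T: 86.077 = 14.7 a, so a = 5.8556 m/s².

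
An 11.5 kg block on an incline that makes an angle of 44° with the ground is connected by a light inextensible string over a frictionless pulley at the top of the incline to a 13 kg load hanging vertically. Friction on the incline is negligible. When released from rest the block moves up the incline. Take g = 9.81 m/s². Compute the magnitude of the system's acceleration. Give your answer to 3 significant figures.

2.01 m/s²

For the block on the incline: the weight component along the slope is m₁g sin 44° = 11.5 × 9.81 × 0.6947 = 78.373 N and the normal force is N = m₁g cos 44° = 81.152 N.
Newton's second law for the block (up-slope positive): T − 78.373 = 11.5 a. For the hanging load (downward positive): 13 × 9.81 − T = 13 a.
Adding the two equations eliminates T: 49.157 = 24.5 a, so a = 2.0064 m/s².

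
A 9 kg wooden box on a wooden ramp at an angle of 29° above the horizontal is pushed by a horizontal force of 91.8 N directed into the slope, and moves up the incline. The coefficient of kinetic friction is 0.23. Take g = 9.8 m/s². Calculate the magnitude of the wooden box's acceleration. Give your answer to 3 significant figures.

1.06 m/s²

The horizontal push has components F cos 29° = 91.8 × 0.8746 = 80.288 N up the incline and F sin 29° = 91.8 × 0.4848 = 44.505 N pressing into the surface.
The normal force is therefore N = mg cos 29° + F sin 29° = 77.140 + 44.505 = 121.645 N, and kinetic friction down the slope is μN = 0.23 × 121.645 = 27.978 N.
Along the incline: F cos 29° − mg sin 29° − μN = ma, so 80.288 − 42.759 − 27.978 = 9 a, giving a = 1.0612 m/s².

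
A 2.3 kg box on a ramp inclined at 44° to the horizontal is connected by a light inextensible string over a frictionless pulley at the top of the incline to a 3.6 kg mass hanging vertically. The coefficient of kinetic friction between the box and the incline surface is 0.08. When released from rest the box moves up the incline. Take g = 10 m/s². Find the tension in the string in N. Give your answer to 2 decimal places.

24.59 N

For the box on the incline: the weight component along the slope is m₁g sin 44° = 2.3 × 10 × 0.6947 = 15.978 N and the normal force is N = m₁g cos 44° = 16.545 N.
Kinetic friction opposes the box's motion up the incline: f = μN = 0.08 × 16.545 = 1.324 N acting down the slope.
Newton's second law for the box (up-slope positive): T − 15.978 − 1.324 = 2.3 a. For the hanging mass (downward positive): 3.6 × 10 − T = 3.6 a.
Adding the two equations eliminates T: 18.698 = 5.9 a, so a = 3.1692 m/s².
Then from the hanging mass's equation, T = 3.6 × (10 − 3.1692) = 24.591 N.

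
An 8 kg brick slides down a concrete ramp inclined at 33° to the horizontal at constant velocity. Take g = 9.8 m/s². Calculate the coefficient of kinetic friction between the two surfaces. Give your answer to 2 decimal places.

0.65

At constant velocity the net force along the incline is zero: mg sin 33° = μ mg cos 33°.
So μ = tan 33° = 0.5446 / 0.8387 = 0.6493.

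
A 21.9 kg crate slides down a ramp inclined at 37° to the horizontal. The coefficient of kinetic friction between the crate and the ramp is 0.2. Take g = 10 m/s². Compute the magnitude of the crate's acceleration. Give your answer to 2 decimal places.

Resolving the weight along the incline: the component pulling the crate down the slope is mg sin 37° = 21.9 × 10 × 0.6018 = 131.794 N, and the normal force is N = mg cos 37° = 21.9 × 10 × 0.7986 = 174.893 N.
Kinetic friction acts up the slope with magnitude f = μN = 0.2 × 174.893 = 34.979 N.
Net force along the incline is 131.794 − 34.979 = 96.815 N, so a = 96.815 / 21.9 = 4.4208 m/s².

4.42 m/s²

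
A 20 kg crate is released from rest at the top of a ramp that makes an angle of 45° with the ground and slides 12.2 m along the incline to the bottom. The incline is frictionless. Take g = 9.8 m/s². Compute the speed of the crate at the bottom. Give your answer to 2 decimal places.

13.00 m/s

The weight component along the incline is mg sin 45° = 138.593 N and the normal force is N = mg cos 45° = 138.593 N.
With no friction, a = g sin 45° = 6.9296 m/s².
Starting from rest over a distance of 12.2 m, v² = 2aL = 2 × 6.9296 × 12.2 = 169.0822, so v = 13.0032 m/s.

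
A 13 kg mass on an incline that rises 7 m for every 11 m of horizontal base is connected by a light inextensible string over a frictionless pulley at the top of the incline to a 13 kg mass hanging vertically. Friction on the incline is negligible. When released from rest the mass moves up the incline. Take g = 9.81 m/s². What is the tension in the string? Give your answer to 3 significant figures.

For the mass on the incline: the weight component along the slope is m₁g sin 32.47° = 13 × 9.81 × 0.5369 = 68.471 N and the normal force is N = m₁g cos 32.47° = 107.592 N.
Newton's second law for the mass (up-slope positive): T − 68.471 = 13 a. For the hanging mass (downward positive): 13 × 9.81 − T = 13 a.
Adding the two equations eliminates T: 59.059 = 26 a, so a = 2.2715 m/s².
Then from the hanging mass's equation, T = 13 × (9.81 − 2.2715) = 98.001 N.

98.0 N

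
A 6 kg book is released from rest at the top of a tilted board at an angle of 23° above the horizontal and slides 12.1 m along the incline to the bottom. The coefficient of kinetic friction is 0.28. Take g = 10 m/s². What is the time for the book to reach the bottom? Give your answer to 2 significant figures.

4.3 s

The weight component along the incline is mg sin 23° = 23.444 N and the normal force is N = mg cos 23° = 55.230 N.
Friction up the slope is f = μN = 0.28 × 55.230 = 15.464 N, so the net downslope force is 23.444 − 15.464 = 7.980 N and a = 7.980 / 6 = 1.3300 m/s².
Starting from rest, L = ½at², so t = √(2L/a) = √(2 × 12.1 / 1.3300) = 4.2656 s.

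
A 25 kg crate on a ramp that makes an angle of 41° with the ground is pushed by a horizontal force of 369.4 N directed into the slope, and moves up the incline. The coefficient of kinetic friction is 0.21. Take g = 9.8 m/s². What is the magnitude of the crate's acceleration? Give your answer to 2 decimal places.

1.13 m/s²

The horizontal push has components F cos 41° = 369.4 × 0.7547 = 278.786 N up the incline and F sin 41° = 369.4 × 0.6561 = 242.363 N pressing into the surface.
The normal force is therefore N = mg cos 41° + F sin 41° = 184.902 + 242.363 = 427.265 N, and kinetic friction down the slope is μN = 0.21 × 427.265 = 89.726 N.
Along the incline: F cos 41° − mg sin 41° − μN = ma, so 278.786 − 160.745 − 89.726 = 25 a, giving a = 1.1326 m/s².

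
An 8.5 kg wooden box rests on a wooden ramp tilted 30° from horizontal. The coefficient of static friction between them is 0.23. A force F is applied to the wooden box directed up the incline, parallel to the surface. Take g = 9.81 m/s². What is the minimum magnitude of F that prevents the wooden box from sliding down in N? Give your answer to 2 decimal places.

25.08 N

The normal force is N = mg cos 30° = 72.214 N. With F at its minimum the wooden box is on the verge of sliding down, so static friction is at its maximum μ_s N = 0.23 × 72.214 = 16.609 N and acts up the slope.
Equilibrium along the incline: F + μ_s N = mg sin 30°, so F = 41.692 − 16.609 = 25.083 N.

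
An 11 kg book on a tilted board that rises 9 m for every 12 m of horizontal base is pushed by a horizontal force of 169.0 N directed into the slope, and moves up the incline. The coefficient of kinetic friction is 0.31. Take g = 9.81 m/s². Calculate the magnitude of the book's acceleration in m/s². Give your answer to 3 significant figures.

The horizontal push has components F cos 36.87° = 169.0 × 0.8000 = 135.200 N up the incline and F sin 36.87° = 169.0 × 0.6000 = 101.400 N pressing into the surface.
The normal force is therefore N = mg cos 36.87° + F sin 36.87° = 86.328 + 101.400 = 187.728 N, and kinetic friction down the slope is μN = 0.31 × 187.728 = 58.196 N.
Along the incline: F cos 36.87° − mg sin 36.87° − μN = ma, so 135.200 − 64.746 − 58.196 = 11 a, giving a = 1.1144 m/s².

1.11 m/s²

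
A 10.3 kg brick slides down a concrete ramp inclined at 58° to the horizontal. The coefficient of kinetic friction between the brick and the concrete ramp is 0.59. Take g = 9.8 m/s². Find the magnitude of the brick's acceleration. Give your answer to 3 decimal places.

Resolving the weight along the incline: the component pulling the brick down the slope is mg sin 58° = 10.3 × 9.8 × 0.8480 = 85.597 N, and the normal force is N = mg cos 58° = 10.3 × 9.8 × 0.5299 = 53.488 N.
Kinetic friction acts up the slope with magnitude f = μN = 0.59 × 53.488 = 31.558 N.
Net force along the incline is 85.597 − 31.558 = 54.039 N, so a = 54.039 / 10.3 = 5.2465 m/s².

5.247 m/s²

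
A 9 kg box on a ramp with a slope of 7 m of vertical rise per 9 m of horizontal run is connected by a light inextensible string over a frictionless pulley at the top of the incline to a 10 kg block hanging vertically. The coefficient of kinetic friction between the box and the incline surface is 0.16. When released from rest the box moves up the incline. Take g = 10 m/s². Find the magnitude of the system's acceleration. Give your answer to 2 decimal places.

1.76 m/s²

For the box on the incline: the weight component along the slope is m₁g sin 37.87° = 9 × 10 × 0.6139 = 55.251 N and the normal force is N = m₁g cos 37.87° = 71.042 N.
Kinetic friction opposes the box's motion up the incline: f = μN = 0.16 × 71.042 = 11.367 N acting down the slope.
Newton's second law for the box (up-slope positive): T − 55.251 − 11.367 = 9 a. For the hanging block (downward positive): 10 × 10 − T = 10 a.
Adding the two equations eliminates T: 33.382 = 19 a, so a = 1.7569 m/s².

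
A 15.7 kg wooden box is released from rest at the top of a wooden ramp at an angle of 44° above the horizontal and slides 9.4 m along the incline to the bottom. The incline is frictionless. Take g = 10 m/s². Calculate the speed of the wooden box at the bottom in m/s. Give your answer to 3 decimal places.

11.428 m/s

The weight component along the incline is mg sin 44° = 109.061 N and the normal force is N = mg cos 44° = 112.936 N.
With no friction, a = g sin 44° = 6.9466 m/s².
Starting from rest over a distance of 9.4 m, v² = 2aL = 2 × 6.9466 × 9.4 = 130.5961, so v = 11.4279 m/s.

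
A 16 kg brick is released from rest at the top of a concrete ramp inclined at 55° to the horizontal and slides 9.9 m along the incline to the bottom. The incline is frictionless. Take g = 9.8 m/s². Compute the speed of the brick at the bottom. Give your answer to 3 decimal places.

12.607 m/s

The weight component along the incline is mg sin 55° = 128.443 N and the normal force is N = mg cos 55° = 89.937 N.
With no friction, a = g sin 55° = 8.0277 m/s².
Starting from rest over a distance of 9.9 m, v² = 2aL = 2 × 8.0277 × 9.9 = 158.9485, so v = 12.6075 m/s.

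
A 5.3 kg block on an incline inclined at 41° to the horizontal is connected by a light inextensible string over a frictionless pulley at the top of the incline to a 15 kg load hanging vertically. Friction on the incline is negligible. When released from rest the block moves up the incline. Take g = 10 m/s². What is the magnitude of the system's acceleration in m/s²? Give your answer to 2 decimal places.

For the block on the incline: the weight component along the slope is m₁g sin 41° = 5.3 × 10 × 0.6561 = 34.773 N and the normal force is N = m₁g cos 41° = 40.000 N.
Newton's second law for the block (up-slope positive): T − 34.773 = 5.3 a. For the hanging load (downward positive): 15 × 10 − T = 15 a.
Adding the two equations eliminates T: 115.227 = 20.3 a, so a = 5.6762 m/s².

5.68 m/s²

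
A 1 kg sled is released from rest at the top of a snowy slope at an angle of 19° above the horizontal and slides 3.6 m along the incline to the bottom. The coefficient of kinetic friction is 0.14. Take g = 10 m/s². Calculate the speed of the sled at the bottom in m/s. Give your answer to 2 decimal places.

The weight component along the incline is mg sin 19° = 3.256 N and the normal force is N = mg cos 19° = 9.455 N.
Friction up the slope is f = μN = 0.14 × 9.455 = 1.324 N, so the net downslope force is 3.256 − 1.324 = 1.932 N and a = 1.932 / 1 = 1.9320 m/s².
Starting from rest over a distance of 3.6 m, v² = 2aL = 2 × 1.9320 × 3.6 = 13.9104, so v = 3.7297 m/s.

3.73 m/s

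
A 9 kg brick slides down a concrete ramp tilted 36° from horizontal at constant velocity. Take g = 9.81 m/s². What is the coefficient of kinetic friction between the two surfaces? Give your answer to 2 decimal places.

At constant velocity the net force along the incline is zero: mg sin 36° = μ mg cos 36°.
So μ = tan 36° = 0.5878 / 0.8090 = 0.7266.

0.73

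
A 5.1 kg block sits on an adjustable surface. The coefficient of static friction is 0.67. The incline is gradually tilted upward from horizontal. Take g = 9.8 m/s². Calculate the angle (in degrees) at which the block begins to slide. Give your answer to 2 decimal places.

33.82°

At the threshold of sliding, static friction is at its maximum μ_s N and exactly balances the weight component along the incline: mg sin θ = μ_s mg cos θ.
Hence tan θ = μ_s = 0.67, so θ = arctan(0.67) = 33.8221°.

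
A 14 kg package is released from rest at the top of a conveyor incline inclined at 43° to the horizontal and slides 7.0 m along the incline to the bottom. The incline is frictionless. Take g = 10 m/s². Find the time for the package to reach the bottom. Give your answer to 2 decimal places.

The weight component along the incline is mg sin 43° = 95.480 N and the normal force is N = mg cos 43° = 102.390 N.
With no friction, a = g sin 43° = 6.8200 m/s².
Starting from rest, L = ½at², so t = √(2L/a) = √(2 × 7.0 / 6.8200) = 1.4328 s.

1.43 s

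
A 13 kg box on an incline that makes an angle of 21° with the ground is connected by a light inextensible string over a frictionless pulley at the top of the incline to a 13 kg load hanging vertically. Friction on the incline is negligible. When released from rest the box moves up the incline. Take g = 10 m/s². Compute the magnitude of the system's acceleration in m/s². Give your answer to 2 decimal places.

3.21 m/s²

For the box on the incline: the weight component along the slope is m₁g sin 21° = 13 × 10 × 0.3584 = 46.592 N and the normal force is N = m₁g cos 21° = 121.365 N.
Newton's second law for the box (up-slope positive): T − 46.592 = 13 a. For the hanging load (downward positive): 13 × 10 − T = 13 a.
Adding the two equations eliminates T: 83.408 = 26 a, so a = 3.2080 m/s².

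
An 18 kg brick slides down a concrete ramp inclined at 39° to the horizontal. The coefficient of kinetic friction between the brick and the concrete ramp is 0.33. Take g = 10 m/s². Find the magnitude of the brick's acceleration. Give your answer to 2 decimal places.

Resolving the weight along the incline: the component pulling the brick down the slope is mg sin 39° = 18 × 10 × 0.6293 = 113.274 N, and the normal force is N = mg cos 39° = 18 × 10 × 0.7771 = 139.878 N.
Kinetic friction acts up the slope with magnitude f = μN = 0.33 × 139.878 = 46.160 N.
Net force along the incline is 113.274 − 46.160 = 67.114 N, so a = 67.114 / 18 = 3.7286 m/s².

3.73 m/s²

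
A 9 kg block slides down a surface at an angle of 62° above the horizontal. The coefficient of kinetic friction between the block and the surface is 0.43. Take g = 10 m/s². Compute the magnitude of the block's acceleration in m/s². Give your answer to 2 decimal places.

6.81 m/s²

Resolving the weight along the incline: the component pulling the block down the slope is mg sin 62° = 9 × 10 × 0.8829 = 79.461 N, and the normal force is N = mg cos 62° = 9 × 10 × 0.4695 = 42.255 N.
Kinetic friction acts up the slope with magnitude f = μN = 0.43 × 42.255 = 18.170 N.
Net force along the incline is 79.461 − 18.170 = 61.291 N, so a = 61.291 / 9 = 6.8101 m/s².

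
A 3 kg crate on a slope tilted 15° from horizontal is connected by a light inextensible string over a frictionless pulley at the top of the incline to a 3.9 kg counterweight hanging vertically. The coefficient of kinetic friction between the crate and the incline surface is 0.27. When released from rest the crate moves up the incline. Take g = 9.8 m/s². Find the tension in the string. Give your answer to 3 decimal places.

25.252 N

For the crate on the incline: the weight component along the slope is m₁g sin 15° = 3 × 9.8 × 0.2588 = 7.609 N and the normal force is N = m₁g cos 15° = 28.398 N.
Kinetic friction opposes the crate's motion up the incline: f = μN = 0.27 × 28.398 = 7.667 N acting down the slope.
Newton's second law for the crate (up-slope positive): T − 7.609 − 7.667 = 3 a. For the hanging counterweight (downward positive): 3.9 × 9.8 − T = 3.9 a.
Adding the two equations eliminates T: 22.944 = 6.9 a, so a = 3.3252 m/s².
Then from the hanging counterweight's equation, T = 3.9 × (9.8 − 3.3252) = 25.252 N.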